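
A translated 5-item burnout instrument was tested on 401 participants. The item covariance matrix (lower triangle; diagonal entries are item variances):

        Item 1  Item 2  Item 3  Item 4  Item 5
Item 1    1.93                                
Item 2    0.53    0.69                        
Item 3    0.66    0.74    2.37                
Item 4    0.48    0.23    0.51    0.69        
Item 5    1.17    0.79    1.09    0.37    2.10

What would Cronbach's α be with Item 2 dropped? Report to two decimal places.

Remaining items: Item 1, Item 3, Item 4, Item 5 (k = 4).
sum of item variances = 1.93 + 2.37 + 0.69 + 2.10 = 7.09
Var(T) = 7.09 + 2 × 4.28 = 15.65
α (item deleted) = (4/3)·(1 − 7.09/15.65) = 0.73

Cronbach's α = 0.73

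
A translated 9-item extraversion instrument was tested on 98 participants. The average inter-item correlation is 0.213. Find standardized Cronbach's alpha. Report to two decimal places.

standardized Cronbach's alpha = 0.71

Standardized α = k·r̄ / (1 + (k−1)·r̄) = 9 × 0.213 / (1 + 8 × 0.213)
  = 1.9170 / 2.7040 = 0.71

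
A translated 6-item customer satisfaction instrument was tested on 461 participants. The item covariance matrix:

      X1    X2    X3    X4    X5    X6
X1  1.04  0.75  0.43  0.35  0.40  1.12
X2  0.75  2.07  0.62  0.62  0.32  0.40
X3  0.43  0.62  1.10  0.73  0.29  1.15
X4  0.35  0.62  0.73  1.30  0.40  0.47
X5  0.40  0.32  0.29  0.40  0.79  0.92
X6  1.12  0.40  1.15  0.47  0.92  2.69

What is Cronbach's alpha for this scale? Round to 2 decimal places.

Σσᵢ² = 1.04 + 2.07 + 1.10 + 1.30 + 0.79 + 2.69 = 8.99
Sum of off-diagonal covariances = 8.97
total variance = 8.99 + 2 × 8.97 = 26.93
α = (k/(k−1))·(1 − Σσᵢ²/total variance) = (6/5)·(1 − 8.99/26.93) = 0.80

α = 0.80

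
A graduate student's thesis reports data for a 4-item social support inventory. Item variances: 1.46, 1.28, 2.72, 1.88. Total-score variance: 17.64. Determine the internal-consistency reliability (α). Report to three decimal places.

sum of item variances = 1.46 + 1.28 + 2.72 + 1.88 = 7.34
α = (k/(k−1))·(1 − sum of item variances/Var(T)) = (4/3)·(1 − 7.34/17.64) = 0.779

α = 0.779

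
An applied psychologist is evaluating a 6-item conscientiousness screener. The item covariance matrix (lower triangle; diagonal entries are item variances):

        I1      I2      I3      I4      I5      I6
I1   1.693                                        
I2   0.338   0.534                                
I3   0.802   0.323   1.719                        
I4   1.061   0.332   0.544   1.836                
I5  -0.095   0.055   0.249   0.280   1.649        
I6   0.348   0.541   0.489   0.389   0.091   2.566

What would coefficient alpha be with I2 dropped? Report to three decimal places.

Remaining items: I1, I3, I4, I5, I6 (k = 5).
ΣVar(i) = 1.693 + 1.719 + 1.836 + 1.649 + 2.566 = 9.463
σ²_total = 9.463 + 2 × 4.158 = 17.779
α (item deleted) = (5/4)·(1 − 9.463/17.779) = 0.585

α = 0.585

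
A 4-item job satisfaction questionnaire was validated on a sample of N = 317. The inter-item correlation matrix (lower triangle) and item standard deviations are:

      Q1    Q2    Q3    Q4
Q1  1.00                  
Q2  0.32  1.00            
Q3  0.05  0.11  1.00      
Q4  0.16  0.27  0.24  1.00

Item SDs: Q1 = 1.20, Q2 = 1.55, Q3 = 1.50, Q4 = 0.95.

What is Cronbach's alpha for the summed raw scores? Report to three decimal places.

α = 0.463

Σσ²ᵢ = 1.20² + 1.55² + 1.50² + 0.95² = 6.9950
Covariances σ_ij = r_ij · s_i · s_j:
  σ(Q1,Q2) = 0.32 × 1.20 × 1.55 = 0.5952
  σ(Q1,Q3) = 0.05 × 1.20 × 1.50 = 0.0900
  σ(Q1,Q4) = 0.16 × 1.20 × 0.95 = 0.1824
  σ(Q2,Q3) = 0.11 × 1.55 × 1.50 = 0.2558
  σ(Q2,Q4) = 0.27 × 1.55 × 0.95 = 0.3976
  σ(Q3,Q4) = 0.24 × 1.50 × 0.95 = 0.3420
σ²_T = Σσ²ᵢ + 2·Σσ_ij = 6.9950 + 2 × 1.8630 = 10.7210
α = (4/3)·(1 − 6.9950/10.7210) = 0.463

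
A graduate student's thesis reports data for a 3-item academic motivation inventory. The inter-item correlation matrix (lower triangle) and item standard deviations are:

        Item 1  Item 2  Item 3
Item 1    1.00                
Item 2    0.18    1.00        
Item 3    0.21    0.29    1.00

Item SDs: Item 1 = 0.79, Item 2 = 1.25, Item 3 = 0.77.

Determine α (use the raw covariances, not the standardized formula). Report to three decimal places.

Σσ²ᵢ = 0.79² + 1.25² + 0.77² = 2.7795
Covariances σ_ij = r_ij · s_i · s_j:
  σ(Item 1,Item 2) = 0.18 × 0.79 × 1.25 = 0.1777
  σ(Item 1,Item 3) = 0.21 × 0.79 × 0.77 = 0.1277
  σ(Item 2,Item 3) = 0.29 × 1.25 × 0.77 = 0.2791
σ²_T = Σσ²ᵢ + 2·Σσ_ij = 2.7795 + 2 × 0.5845 = 3.9485
α = (3/2)·(1 − 2.7795/3.9485) = 0.444

α = 0.444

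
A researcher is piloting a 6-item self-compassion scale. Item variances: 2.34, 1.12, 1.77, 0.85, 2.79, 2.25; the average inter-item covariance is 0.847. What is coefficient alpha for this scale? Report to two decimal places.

sum of item variances = 2.34 + 1.12 + 1.77 + 0.85 + 2.79 + 2.25 = 11.12
Sum of the 15 distinct covariances = 15 × 0.847 = 12.705
σ²_total = sum of item variances + 2·Σcov = 11.12 + 2 × 12.705 = 36.530
α = (6/5)·(1 − 11.12/36.530) = 0.83

coefficient alpha = 0.83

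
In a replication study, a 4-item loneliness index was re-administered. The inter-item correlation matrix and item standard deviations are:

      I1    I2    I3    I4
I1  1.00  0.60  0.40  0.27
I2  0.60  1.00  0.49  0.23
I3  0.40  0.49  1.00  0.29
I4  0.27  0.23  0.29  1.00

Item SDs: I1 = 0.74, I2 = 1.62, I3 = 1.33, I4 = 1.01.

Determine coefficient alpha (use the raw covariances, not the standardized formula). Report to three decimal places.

α = 0.684

Σσ²ᵢ = 0.74² + 1.62² + 1.33² + 1.01² = 5.9610
Covariances σ_ij = r_ij · s_i · s_j:
  σ(I1,I2) = 0.60 × 0.74 × 1.62 = 0.7193
  σ(I1,I3) = 0.40 × 0.74 × 1.33 = 0.3937
  σ(I1,I4) = 0.27 × 0.74 × 1.01 = 0.2018
  σ(I2,I3) = 0.49 × 1.62 × 1.33 = 1.0558
  σ(I2,I4) = 0.23 × 1.62 × 1.01 = 0.3763
  σ(I3,I4) = 0.29 × 1.33 × 1.01 = 0.3896
σ²_T = Σσ²ᵢ + 2·Σσ_ij = 5.9610 + 2 × 3.1365 = 12.2340
α = (4/3)·(1 − 5.9610/12.2340) = 0.684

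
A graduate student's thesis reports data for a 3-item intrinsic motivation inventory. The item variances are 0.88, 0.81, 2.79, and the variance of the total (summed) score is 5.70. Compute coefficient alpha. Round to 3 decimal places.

ΣVar(i) = 0.88 + 0.81 + 2.79 = 4.48
α = (k/(k−1))·(1 − ΣVar(i)/σ²_T) = (3/2)·(1 − 4.48/5.70) = 0.321

coefficient alpha = 0.321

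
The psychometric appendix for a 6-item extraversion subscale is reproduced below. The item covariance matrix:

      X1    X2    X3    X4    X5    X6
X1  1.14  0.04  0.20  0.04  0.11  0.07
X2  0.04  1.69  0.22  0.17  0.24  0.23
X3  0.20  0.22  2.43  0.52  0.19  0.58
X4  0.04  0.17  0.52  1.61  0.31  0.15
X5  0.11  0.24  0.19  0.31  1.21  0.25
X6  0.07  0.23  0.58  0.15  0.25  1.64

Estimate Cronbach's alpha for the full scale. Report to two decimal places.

sum of item variances = 1.14 + 1.69 + 2.43 + 1.61 + 1.21 + 1.64 = 9.72
Sum of off-diagonal covariances = 3.32
Var(T) = 9.72 + 2 × 3.32 = 16.36
α = (k/(k−1))·(1 − sum of item variances/Var(T)) = (6/5)·(1 − 9.72/16.36) = 0.49

α = 0.49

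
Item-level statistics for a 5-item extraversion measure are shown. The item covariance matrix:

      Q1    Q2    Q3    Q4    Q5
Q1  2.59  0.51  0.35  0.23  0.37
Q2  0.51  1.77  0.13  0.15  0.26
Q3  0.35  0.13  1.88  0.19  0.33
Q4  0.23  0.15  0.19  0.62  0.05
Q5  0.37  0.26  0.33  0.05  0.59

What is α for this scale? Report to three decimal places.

α = 0.510

ΣVar(i) = 2.59 + 1.77 + 1.88 + 0.62 + 0.59 = 7.45
Σ_{i<j} σ_ij = 2.57
σ²_total = 7.45 + 2 × 2.57 = 12.59
α = (k/(k−1))·(1 − ΣVar(i)/σ²_total) = (5/4)·(1 − 7.45/12.59) = 0.510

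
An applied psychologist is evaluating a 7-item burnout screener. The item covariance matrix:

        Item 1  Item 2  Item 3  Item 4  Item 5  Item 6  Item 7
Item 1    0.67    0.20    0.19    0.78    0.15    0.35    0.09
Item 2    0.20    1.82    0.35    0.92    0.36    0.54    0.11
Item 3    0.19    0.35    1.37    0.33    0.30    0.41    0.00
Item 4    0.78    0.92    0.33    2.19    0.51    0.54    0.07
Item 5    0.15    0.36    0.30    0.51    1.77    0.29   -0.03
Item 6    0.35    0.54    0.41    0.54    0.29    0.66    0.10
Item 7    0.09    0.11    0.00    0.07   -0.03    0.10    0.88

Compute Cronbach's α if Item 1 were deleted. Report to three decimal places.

Remaining items: Item 2, Item 3, Item 4, Item 5, Item 6, Item 7 (k = 6).
Σσ²ᵢ = 1.82 + 1.37 + 2.19 + 1.77 + 0.66 + 0.88 = 8.69
Var(T) = 8.69 + 2 × 4.80 = 18.29
α (item deleted) = (6/5)·(1 − 8.69/18.29) = 0.630

α = 0.630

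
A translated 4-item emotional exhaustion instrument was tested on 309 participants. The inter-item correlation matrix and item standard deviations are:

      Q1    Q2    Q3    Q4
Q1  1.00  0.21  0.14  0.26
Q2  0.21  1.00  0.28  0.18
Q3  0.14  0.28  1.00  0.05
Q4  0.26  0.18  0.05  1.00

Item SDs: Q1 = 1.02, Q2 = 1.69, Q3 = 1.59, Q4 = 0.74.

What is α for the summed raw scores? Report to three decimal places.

α = 0.458

Σσ²ᵢ = 1.02² + 1.69² + 1.59² + 0.74² = 6.9722
Covariances σ_ij = r_ij · s_i · s_j:
  σ(Q1,Q2) = 0.21 × 1.02 × 1.69 = 0.3620
  σ(Q1,Q3) = 0.14 × 1.02 × 1.59 = 0.2271
  σ(Q1,Q4) = 0.26 × 1.02 × 0.74 = 0.1962
  σ(Q2,Q3) = 0.28 × 1.69 × 1.59 = 0.7524
  σ(Q2,Q4) = 0.18 × 1.69 × 0.74 = 0.2251
  σ(Q3,Q4) = 0.05 × 1.59 × 0.74 = 0.0588
σ²_T = Σσ²ᵢ + 2·Σσ_ij = 6.9722 + 2 × 1.8216 = 10.6154
α = (4/3)·(1 − 6.9722/10.6154) = 0.458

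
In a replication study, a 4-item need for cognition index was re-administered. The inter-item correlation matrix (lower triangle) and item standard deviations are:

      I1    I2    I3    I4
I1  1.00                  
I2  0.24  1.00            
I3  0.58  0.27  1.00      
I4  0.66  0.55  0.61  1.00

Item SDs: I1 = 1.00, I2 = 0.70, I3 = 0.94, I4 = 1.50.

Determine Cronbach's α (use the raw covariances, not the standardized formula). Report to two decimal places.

Σσ²ᵢ = 1.00² + 0.70² + 0.94² + 1.50² = 4.6236
Covariances σ_ij = r_ij · s_i · s_j:
  σ(I1,I2) = 0.24 × 1.00 × 0.70 = 0.1680
  σ(I1,I3) = 0.58 × 1.00 × 0.94 = 0.5452
  σ(I1,I4) = 0.66 × 1.00 × 1.50 = 0.9900
  σ(I2,I3) = 0.27 × 0.70 × 0.94 = 0.1777
  σ(I2,I4) = 0.55 × 0.70 × 1.50 = 0.5775
  σ(I3,I4) = 0.61 × 0.94 × 1.50 = 0.8601
σ²_T = Σσ²ᵢ + 2·Σσ_ij = 4.6236 + 2 × 3.3185 = 11.2606
α = (4/3)·(1 − 4.6236/11.2606) = 0.79

α = 0.79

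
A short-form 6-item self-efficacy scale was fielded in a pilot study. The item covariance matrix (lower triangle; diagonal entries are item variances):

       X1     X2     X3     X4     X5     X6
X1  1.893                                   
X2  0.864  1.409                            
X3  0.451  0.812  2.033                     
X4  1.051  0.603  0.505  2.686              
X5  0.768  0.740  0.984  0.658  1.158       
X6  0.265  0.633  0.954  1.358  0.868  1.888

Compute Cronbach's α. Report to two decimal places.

α = 0.81

sum of item variances = 1.893 + 1.409 + 2.033 + 2.686 + 1.158 + 1.888 = 11.067
Σ_{i<j} σ_ij = 11.514
σ²_T = 11.067 + 2 × 11.514 = 34.095
α = (k/(k−1))·(1 − sum of item variances/σ²_T) = (6/5)·(1 − 11.067/34.095) = 0.81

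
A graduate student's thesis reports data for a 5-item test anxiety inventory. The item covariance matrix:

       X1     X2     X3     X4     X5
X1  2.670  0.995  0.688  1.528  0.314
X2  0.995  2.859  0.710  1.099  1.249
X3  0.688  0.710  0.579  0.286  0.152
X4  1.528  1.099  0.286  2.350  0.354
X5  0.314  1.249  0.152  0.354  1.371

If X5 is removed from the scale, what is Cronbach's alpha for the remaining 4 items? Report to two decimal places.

Remaining items: X1, X2, X3, X4 (k = 4).
Σσ²ᵢ = 2.670 + 2.859 + 0.579 + 2.350 = 8.458
σ²_total = 8.458 + 2 × 5.306 = 19.070
α (item deleted) = (4/3)·(1 − 8.458/19.070) = 0.74

α = 0.74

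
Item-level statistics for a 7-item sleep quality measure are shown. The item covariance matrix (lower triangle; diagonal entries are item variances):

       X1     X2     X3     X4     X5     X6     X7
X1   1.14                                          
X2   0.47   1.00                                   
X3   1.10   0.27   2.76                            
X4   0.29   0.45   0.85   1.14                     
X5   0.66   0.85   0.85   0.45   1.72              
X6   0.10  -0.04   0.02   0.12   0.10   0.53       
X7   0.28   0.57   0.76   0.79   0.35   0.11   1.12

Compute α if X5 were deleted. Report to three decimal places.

α = 0.738

Remaining items: X1, X2, X3, X4, X6, X7 (k = 6).
ΣVar(i) = 1.14 + 1.00 + 2.76 + 1.14 + 0.53 + 1.12 = 7.69
σ²_total = 7.69 + 2 × 6.14 = 19.97
α (item deleted) = (6/5)·(1 − 7.69/19.97) = 0.738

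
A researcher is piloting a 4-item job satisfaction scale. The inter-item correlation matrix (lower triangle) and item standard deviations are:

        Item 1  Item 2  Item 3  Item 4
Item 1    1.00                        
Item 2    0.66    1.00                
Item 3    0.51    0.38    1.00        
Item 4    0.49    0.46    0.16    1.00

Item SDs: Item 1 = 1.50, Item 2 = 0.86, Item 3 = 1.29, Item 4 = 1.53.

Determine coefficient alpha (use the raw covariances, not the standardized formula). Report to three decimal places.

coefficient alpha = 0.736

Σσ²ᵢ = 1.50² + 0.86² + 1.29² + 1.53² = 6.9946
Covariances σ_ij = r_ij · s_i · s_j:
  σ(Item 1,Item 2) = 0.66 × 1.50 × 0.86 = 0.8514
  σ(Item 1,Item 3) = 0.51 × 1.50 × 1.29 = 0.9869
  σ(Item 1,Item 4) = 0.49 × 1.50 × 1.53 = 1.1245
  σ(Item 2,Item 3) = 0.38 × 0.86 × 1.29 = 0.4216
  σ(Item 2,Item 4) = 0.46 × 0.86 × 1.53 = 0.6053
  σ(Item 3,Item 4) = 0.16 × 1.29 × 1.53 = 0.3158
σ²_T = Σσ²ᵢ + 2·Σσ_ij = 6.9946 + 2 × 4.3055 = 15.6056
α = (4/3)·(1 − 6.9946/15.6056) = 0.736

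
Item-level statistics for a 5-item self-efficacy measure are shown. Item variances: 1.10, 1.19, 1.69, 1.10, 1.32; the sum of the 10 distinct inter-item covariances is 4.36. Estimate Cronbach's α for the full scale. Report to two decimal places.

Cronbach's α = 0.72

Σσ²ᵢ = 1.10 + 1.19 + 1.69 + 1.10 + 1.32 = 6.40
Sum of distinct covariances = 4.36
σ²_T = Σσ²ᵢ + 2·Σcov = 6.40 + 2 × 4.36 = 15.12
α = (5/4)·(1 − 6.40/15.12) = 0.72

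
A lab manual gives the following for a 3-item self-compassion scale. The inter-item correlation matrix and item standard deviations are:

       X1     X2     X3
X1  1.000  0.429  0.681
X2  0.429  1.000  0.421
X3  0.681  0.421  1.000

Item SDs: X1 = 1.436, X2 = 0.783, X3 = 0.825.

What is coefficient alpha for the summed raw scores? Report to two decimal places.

Σσ²ᵢ = 1.436² + 0.783² + 0.825² = 3.3558
Covariances σ_ij = r_ij · s_i · s_j:
  σ(X1,X2) = 0.429 × 1.436 × 0.783 = 0.4824
  σ(X1,X3) = 0.681 × 1.436 × 0.825 = 0.8068
  σ(X2,X3) = 0.421 × 0.783 × 0.825 = 0.2720
σ²_T = Σσ²ᵢ + 2·Σσ_ij = 3.3558 + 2 × 1.5612 = 6.4782
α = (3/2)·(1 − 3.3558/6.4782) = 0.72

coefficient alpha = 0.72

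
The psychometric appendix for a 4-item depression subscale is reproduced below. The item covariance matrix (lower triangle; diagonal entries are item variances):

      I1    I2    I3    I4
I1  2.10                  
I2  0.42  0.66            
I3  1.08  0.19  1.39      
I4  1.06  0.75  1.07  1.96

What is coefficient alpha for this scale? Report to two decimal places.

Σσᵢ² = 2.10 + 0.66 + 1.39 + 1.96 = 6.11
Sum of the distinct covariances = 4.57
total variance = 6.11 + 2 × 4.57 = 15.25
α = (k/(k−1))·(1 − Σσᵢ²/total variance) = (4/3)·(1 − 6.11/15.25) = 0.80

coefficient alpha = 0.80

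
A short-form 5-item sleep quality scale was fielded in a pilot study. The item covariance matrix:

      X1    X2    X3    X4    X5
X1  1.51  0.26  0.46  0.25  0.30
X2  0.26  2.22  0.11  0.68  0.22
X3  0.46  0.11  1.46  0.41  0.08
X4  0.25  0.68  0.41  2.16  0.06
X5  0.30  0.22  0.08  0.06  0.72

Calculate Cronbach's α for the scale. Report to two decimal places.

Σσᵢ² = 1.51 + 2.22 + 1.46 + 2.16 + 0.72 = 8.07
Sum of the distinct covariances = 2.83
Var(T) = 8.07 + 2 × 2.83 = 13.73
α = (k/(k−1))·(1 − Σσᵢ²/Var(T)) = (5/4)·(1 − 8.07/13.73) = 0.52

Cronbach's α = 0.52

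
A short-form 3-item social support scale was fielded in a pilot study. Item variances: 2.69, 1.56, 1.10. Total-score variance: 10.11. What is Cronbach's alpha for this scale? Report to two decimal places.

ΣVar(i) = 2.69 + 1.56 + 1.10 = 5.35
α = (k/(k−1))·(1 − ΣVar(i)/Var(T)) = (3/2)·(1 − 5.35/10.11) = 0.71

α = 0.71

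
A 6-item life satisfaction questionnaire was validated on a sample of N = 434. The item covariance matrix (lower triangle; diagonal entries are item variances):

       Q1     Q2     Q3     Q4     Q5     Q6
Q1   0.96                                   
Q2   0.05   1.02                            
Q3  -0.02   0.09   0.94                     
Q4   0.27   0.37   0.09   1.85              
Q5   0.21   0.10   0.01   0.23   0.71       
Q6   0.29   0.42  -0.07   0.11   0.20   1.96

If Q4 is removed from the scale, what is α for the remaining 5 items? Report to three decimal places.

α = 0.393

Remaining items: Q1, Q2, Q3, Q5, Q6 (k = 5).
sum of item variances = 0.96 + 1.02 + 0.94 + 0.71 + 1.96 = 5.59
Var(T) = 5.59 + 2 × 1.28 = 8.15
α (item deleted) = (5/4)·(1 − 5.59/8.15) = 0.393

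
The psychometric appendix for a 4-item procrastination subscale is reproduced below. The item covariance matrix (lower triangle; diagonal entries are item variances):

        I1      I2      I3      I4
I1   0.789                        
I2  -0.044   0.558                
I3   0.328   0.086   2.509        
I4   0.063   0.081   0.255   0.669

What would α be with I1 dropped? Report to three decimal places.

α = 0.276

Remaining items: I2, I3, I4 (k = 3).
Σσ²ᵢ = 0.558 + 2.509 + 0.669 = 3.736
total variance = 3.736 + 2 × 0.422 = 4.580
α (item deleted) = (3/2)·(1 − 3.736/4.580) = 0.276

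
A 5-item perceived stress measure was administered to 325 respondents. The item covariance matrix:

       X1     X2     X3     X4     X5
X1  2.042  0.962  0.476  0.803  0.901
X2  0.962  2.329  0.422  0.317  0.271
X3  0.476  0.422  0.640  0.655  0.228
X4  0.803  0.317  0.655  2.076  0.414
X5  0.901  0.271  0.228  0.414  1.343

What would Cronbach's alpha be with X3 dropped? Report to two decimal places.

α = 0.65

Remaining items: X1, X2, X4, X5 (k = 4).
ΣVar(i) = 2.042 + 2.329 + 2.076 + 1.343 = 7.790
σ²_total = 7.790 + 2 × 3.668 = 15.126
α (item deleted) = (4/3)·(1 − 7.790/15.126) = 0.65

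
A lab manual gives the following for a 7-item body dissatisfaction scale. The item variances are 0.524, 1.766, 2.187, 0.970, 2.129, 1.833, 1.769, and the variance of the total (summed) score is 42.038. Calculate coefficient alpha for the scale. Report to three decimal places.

α = 0.856

ΣVar(i) = 0.524 + 1.766 + 2.187 + 0.970 + 2.129 + 1.833 + 1.769 = 11.178
α = (k/(k−1))·(1 − ΣVar(i)/total variance) = (7/6)·(1 − 11.178/42.038) = 0.856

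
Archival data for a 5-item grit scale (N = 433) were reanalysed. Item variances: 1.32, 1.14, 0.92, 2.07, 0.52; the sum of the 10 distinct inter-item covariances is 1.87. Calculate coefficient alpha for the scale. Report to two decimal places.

α = 0.48

sum of item variances = 1.32 + 1.14 + 0.92 + 2.07 + 0.52 = 5.97
Sum of distinct covariances = 1.87
σ²_T = sum of item variances + 2·Σcov = 5.97 + 2 × 1.87 = 9.71
α = (5/4)·(1 − 5.97/9.71) = 0.48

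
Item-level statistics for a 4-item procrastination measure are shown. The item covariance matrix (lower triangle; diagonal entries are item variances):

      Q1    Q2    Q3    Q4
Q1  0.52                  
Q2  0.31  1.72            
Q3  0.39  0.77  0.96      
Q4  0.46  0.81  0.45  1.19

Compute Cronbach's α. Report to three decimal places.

α = 0.790

sum of item variances = 0.52 + 1.72 + 0.96 + 1.19 = 4.39
Σ_{i<j} σ_ij = 3.19
σ²_total = 4.39 + 2 × 3.19 = 10.77
α = (k/(k−1))·(1 − sum of item variances/σ²_total) = (4/3)·(1 − 4.39/10.77) = 0.790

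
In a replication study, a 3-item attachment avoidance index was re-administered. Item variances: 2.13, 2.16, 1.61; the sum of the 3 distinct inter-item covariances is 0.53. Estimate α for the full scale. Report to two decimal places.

α = 0.23

Σσᵢ² = 2.13 + 2.16 + 1.61 = 5.90
Sum of distinct covariances = 0.53
Var(T) = Σσᵢ² + 2·Σcov = 5.90 + 2 × 0.53 = 6.96
α = (3/2)·(1 − 5.90/6.96) = 0.23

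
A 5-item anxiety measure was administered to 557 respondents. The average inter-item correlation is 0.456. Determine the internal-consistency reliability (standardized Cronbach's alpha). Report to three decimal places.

Standardized α = k·r̄ / (1 + (k−1)·r̄) = 5 × 0.456 / (1 + 4 × 0.456)
  = 2.2800 / 2.8240 = 0.807

standardized Cronbach's alpha = 0.807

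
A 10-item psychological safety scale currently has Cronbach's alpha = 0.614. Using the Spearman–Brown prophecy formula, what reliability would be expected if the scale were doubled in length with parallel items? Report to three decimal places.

Length factor m = 2
α' = m·α / (1 + (m−1)·α)
   = 2 × 0.614 / (1 + (2 − 1) × 0.614)
   = 1.2280 / 1.6140 = 0.761

predicted reliability = 0.761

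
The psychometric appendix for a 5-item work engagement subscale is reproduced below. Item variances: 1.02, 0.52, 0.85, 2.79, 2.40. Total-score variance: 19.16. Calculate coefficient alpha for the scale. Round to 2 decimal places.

sum of item variances = 1.02 + 0.52 + 0.85 + 2.79 + 2.40 = 7.58
α = (k/(k−1))·(1 − sum of item variances/σ²_T) = (5/4)·(1 − 7.58/19.16) = 0.76

coefficient alpha = 0.76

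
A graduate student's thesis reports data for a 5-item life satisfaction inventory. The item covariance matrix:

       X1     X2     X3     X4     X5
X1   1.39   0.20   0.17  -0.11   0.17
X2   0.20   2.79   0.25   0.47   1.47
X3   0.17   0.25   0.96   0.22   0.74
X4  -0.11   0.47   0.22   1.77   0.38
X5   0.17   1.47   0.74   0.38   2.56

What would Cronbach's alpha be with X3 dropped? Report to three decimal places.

Cronbach's alpha = 0.503

Remaining items: X1, X2, X4, X5 (k = 4).
Σσᵢ² = 1.39 + 2.79 + 1.77 + 2.56 = 8.51
σ²_T = 8.51 + 2 × 2.58 = 13.67
α (item deleted) = (4/3)·(1 − 8.51/13.67) = 0.503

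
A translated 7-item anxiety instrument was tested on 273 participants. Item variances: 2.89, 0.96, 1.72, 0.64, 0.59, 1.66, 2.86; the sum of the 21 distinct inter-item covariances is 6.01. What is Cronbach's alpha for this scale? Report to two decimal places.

Cronbach's alpha = 0.60

Σσᵢ² = 2.89 + 0.96 + 1.72 + 0.64 + 0.59 + 1.66 + 2.86 = 11.32
Sum of distinct covariances = 6.01
σ²_total = Σσᵢ² + 2·Σcov = 11.32 + 2 × 6.01 = 23.34
α = (7/6)·(1 − 11.32/23.34) = 0.60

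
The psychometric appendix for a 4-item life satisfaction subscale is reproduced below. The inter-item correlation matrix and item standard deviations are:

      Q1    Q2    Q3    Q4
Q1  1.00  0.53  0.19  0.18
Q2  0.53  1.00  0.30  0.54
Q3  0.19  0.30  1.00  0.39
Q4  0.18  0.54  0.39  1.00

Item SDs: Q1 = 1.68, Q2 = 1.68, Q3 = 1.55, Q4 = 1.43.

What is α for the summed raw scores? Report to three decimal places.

Σσ²ᵢ = 1.68² + 1.68² + 1.55² + 1.43² = 10.0922
Covariances σ_ij = r_ij · s_i · s_j:
  σ(Q1,Q2) = 0.53 × 1.68 × 1.68 = 1.4959
  σ(Q1,Q3) = 0.19 × 1.68 × 1.55 = 0.4948
  σ(Q1,Q4) = 0.18 × 1.68 × 1.43 = 0.4324
  σ(Q2,Q3) = 0.30 × 1.68 × 1.55 = 0.7812
  σ(Q2,Q4) = 0.54 × 1.68 × 1.43 = 1.2973
  σ(Q3,Q4) = 0.39 × 1.55 × 1.43 = 0.8644
σ²_T = Σσ²ᵢ + 2·Σσ_ij = 10.0922 + 2 × 5.3660 = 20.8242
α = (4/3)·(1 − 10.0922/20.8242) = 0.687

α = 0.687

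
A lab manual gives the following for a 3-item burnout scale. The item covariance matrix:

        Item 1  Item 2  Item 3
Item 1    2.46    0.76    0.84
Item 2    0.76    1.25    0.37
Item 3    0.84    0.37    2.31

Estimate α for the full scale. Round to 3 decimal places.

α = 0.593

ΣVar(i) = 2.46 + 1.25 + 2.31 = 6.02
Sum of off-diagonal covariances = 1.97
σ²_total = 6.02 + 2 × 1.97 = 9.96
α = (k/(k−1))·(1 − ΣVar(i)/σ²_total) = (3/2)·(1 − 6.02/9.96) = 0.593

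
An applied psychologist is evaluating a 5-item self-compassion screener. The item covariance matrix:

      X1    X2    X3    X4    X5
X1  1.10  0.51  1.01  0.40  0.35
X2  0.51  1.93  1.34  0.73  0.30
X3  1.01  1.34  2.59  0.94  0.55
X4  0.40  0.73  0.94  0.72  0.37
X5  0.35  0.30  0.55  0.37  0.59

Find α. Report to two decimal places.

Σσᵢ² = 1.10 + 1.93 + 2.59 + 0.72 + 0.59 = 6.93
Σ_{i<j} σ_ij = 6.50
σ²_T = 6.93 + 2 × 6.50 = 19.93
α = (k/(k−1))·(1 − Σσᵢ²/σ²_T) = (5/4)·(1 − 6.93/19.93) = 0.82

α = 0.82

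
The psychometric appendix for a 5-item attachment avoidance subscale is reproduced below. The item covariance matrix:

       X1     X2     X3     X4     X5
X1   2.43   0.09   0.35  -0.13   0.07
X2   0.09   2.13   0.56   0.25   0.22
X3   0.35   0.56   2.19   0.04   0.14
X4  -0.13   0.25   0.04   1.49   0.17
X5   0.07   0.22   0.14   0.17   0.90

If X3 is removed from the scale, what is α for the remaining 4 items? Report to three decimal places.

Remaining items: X1, X2, X4, X5 (k = 4).
ΣVar(i) = 2.43 + 2.13 + 1.49 + 0.90 = 6.95
total variance = 6.95 + 2 × 0.67 = 8.29
α (item deleted) = (4/3)·(1 − 6.95/8.29) = 0.216

α = 0.216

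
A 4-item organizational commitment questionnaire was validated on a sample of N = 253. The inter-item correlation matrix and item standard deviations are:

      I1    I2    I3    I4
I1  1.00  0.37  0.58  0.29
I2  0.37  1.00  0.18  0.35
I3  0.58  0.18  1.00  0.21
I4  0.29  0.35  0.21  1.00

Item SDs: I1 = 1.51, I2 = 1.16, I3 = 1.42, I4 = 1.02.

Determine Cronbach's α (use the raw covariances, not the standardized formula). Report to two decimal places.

Σσ²ᵢ = 1.51² + 1.16² + 1.42² + 1.02² = 6.6825
Covariances σ_ij = r_ij · s_i · s_j:
  σ(I1,I2) = 0.37 × 1.51 × 1.16 = 0.6481
  σ(I1,I3) = 0.58 × 1.51 × 1.42 = 1.2436
  σ(I1,I4) = 0.29 × 1.51 × 1.02 = 0.4467
  σ(I2,I3) = 0.18 × 1.16 × 1.42 = 0.2965
  σ(I2,I4) = 0.35 × 1.16 × 1.02 = 0.4141
  σ(I3,I4) = 0.21 × 1.42 × 1.02 = 0.3042
σ²_T = Σσ²ᵢ + 2·Σσ_ij = 6.6825 + 2 × 3.3532 = 13.3889
α = (4/3)·(1 − 6.6825/13.3889) = 0.67

α = 0.67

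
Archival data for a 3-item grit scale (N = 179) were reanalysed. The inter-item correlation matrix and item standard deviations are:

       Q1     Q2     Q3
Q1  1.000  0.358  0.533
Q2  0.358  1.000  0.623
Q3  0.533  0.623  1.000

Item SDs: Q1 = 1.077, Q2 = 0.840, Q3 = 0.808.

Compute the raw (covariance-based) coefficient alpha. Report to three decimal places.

Σσ²ᵢ = 1.077² + 0.840² + 0.808² = 2.5184
Covariances σ_ij = r_ij · s_i · s_j:
  σ(Q1,Q2) = 0.358 × 1.077 × 0.840 = 0.3239
  σ(Q1,Q3) = 0.533 × 1.077 × 0.808 = 0.4638
  σ(Q2,Q3) = 0.623 × 0.840 × 0.808 = 0.4228
σ²_T = Σσ²ᵢ + 2·Σσ_ij = 2.5184 + 2 × 1.2105 = 4.9394
α = (3/2)·(1 − 2.5184/4.9394) = 0.735

coefficient alpha = 0.735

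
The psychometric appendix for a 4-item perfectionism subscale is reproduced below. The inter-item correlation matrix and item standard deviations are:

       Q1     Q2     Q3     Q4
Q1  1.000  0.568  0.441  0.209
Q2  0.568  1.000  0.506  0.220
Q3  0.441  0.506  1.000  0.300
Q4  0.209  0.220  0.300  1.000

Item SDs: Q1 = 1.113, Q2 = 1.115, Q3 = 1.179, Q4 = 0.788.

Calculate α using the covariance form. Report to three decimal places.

Σσ²ᵢ = 1.113² + 1.115² + 1.179² + 0.788² = 4.4930
Covariances σ_ij = r_ij · s_i · s_j:
  σ(Q1,Q2) = 0.568 × 1.113 × 1.115 = 0.7049
  σ(Q1,Q3) = 0.441 × 1.113 × 1.179 = 0.5787
  σ(Q1,Q4) = 0.209 × 1.113 × 0.788 = 0.1833
  σ(Q2,Q3) = 0.506 × 1.115 × 1.179 = 0.6652
  σ(Q2,Q4) = 0.220 × 1.115 × 0.788 = 0.1933
  σ(Q3,Q4) = 0.300 × 1.179 × 0.788 = 0.2787
σ²_T = Σσ²ᵢ + 2·Σσ_ij = 4.4930 + 2 × 2.6041 = 9.7012
α = (4/3)·(1 − 4.4930/9.7012) = 0.716

α = 0.716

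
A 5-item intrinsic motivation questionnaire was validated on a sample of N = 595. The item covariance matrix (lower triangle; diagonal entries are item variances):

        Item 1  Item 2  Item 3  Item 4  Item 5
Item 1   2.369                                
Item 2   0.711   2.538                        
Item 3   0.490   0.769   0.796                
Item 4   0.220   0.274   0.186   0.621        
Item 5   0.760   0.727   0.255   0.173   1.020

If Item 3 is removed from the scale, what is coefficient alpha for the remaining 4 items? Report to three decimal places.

Remaining items: Item 1, Item 2, Item 4, Item 5 (k = 4).
ΣVar(i) = 2.369 + 2.538 + 0.621 + 1.020 = 6.548
Var(T) = 6.548 + 2 × 2.865 = 12.278
α (item deleted) = (4/3)·(1 − 6.548/12.278) = 0.622

α = 0.622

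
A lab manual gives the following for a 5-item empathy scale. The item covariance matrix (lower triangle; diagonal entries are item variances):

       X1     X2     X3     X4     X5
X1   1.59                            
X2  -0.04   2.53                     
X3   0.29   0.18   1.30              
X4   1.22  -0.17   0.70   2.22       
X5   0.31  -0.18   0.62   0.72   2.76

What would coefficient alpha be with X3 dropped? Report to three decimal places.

Remaining items: X1, X2, X4, X5 (k = 4).
Σσᵢ² = 1.59 + 2.53 + 2.22 + 2.76 = 9.10
Var(T) = 9.10 + 2 × 1.86 = 12.82
α (item deleted) = (4/3)·(1 − 9.10/12.82) = 0.387

coefficient alpha = 0.387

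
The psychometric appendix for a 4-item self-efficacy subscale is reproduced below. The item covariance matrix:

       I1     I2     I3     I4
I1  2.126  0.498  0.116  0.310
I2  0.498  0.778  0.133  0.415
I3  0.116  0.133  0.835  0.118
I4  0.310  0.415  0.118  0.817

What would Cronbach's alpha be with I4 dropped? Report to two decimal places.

α = 0.43

Remaining items: I1, I2, I3 (k = 3).
ΣVar(i) = 2.126 + 0.778 + 0.835 = 3.739
σ²_total = 3.739 + 2 × 0.747 = 5.233
α (item deleted) = (3/2)·(1 − 3.739/5.233) = 0.43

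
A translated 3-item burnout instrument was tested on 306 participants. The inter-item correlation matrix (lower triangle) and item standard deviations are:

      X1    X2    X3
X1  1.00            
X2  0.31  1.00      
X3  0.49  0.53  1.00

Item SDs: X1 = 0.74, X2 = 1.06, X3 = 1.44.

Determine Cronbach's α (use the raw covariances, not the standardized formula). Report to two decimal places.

Σσ²ᵢ = 0.74² + 1.06² + 1.44² = 3.7448
Covariances σ_ij = r_ij · s_i · s_j:
  σ(X1,X2) = 0.31 × 0.74 × 1.06 = 0.2432
  σ(X1,X3) = 0.49 × 0.74 × 1.44 = 0.5221
  σ(X2,X3) = 0.53 × 1.06 × 1.44 = 0.8090
σ²_T = Σσ²ᵢ + 2·Σσ_ij = 3.7448 + 2 × 1.5743 = 6.8934
α = (3/2)·(1 − 3.7448/6.8934) = 0.69

α = 0.69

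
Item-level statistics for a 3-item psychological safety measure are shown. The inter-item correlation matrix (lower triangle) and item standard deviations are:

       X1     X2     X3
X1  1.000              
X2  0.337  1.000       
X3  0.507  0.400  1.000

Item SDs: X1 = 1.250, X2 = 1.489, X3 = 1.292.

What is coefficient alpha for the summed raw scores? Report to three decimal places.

Σσ²ᵢ = 1.250² + 1.489² + 1.292² = 5.4489
Covariances σ_ij = r_ij · s_i · s_j:
  σ(X1,X2) = 0.337 × 1.250 × 1.489 = 0.6272
  σ(X1,X3) = 0.507 × 1.250 × 1.292 = 0.8188
  σ(X2,X3) = 0.400 × 1.489 × 1.292 = 0.7695
σ²_T = Σσ²ᵢ + 2·Σσ_ij = 5.4489 + 2 × 2.2155 = 9.8799
α = (3/2)·(1 − 5.4489/9.8799) = 0.673

coefficient alpha = 0.673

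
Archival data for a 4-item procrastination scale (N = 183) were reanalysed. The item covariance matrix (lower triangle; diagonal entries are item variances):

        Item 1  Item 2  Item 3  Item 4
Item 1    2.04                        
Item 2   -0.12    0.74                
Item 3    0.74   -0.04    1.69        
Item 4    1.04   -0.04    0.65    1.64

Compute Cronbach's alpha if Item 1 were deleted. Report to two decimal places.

Cronbach's alpha = 0.33

Remaining items: Item 2, Item 3, Item 4 (k = 3).
Σσ²ᵢ = 0.74 + 1.69 + 1.64 = 4.07
σ²_total = 4.07 + 2 × 0.57 = 5.21
α (item deleted) = (3/2)·(1 − 4.07/5.21) = 0.33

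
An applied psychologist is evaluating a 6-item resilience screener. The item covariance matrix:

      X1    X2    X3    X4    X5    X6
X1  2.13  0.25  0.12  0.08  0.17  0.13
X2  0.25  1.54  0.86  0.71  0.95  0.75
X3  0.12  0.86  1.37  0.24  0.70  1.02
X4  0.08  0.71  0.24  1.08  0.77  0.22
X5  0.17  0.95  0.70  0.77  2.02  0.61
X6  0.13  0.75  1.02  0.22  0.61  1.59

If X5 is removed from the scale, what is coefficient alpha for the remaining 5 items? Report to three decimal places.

coefficient alpha = 0.665

Remaining items: X1, X2, X3, X4, X6 (k = 5).
Σσ²ᵢ = 2.13 + 1.54 + 1.37 + 1.08 + 1.59 = 7.71
σ²_T = 7.71 + 2 × 4.38 = 16.47
α (item deleted) = (5/4)·(1 − 7.71/16.47) = 0.665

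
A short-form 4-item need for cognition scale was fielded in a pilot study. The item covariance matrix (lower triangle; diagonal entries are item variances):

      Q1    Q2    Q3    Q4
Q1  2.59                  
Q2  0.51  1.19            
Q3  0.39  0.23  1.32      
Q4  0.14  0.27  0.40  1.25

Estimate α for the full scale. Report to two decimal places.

α = 0.51

sum of item variances = 2.59 + 1.19 + 1.32 + 1.25 = 6.35
Σ_{i<j} σ_ij = 1.94
σ²_total = 6.35 + 2 × 1.94 = 10.23
α = (k/(k−1))·(1 − sum of item variances/σ²_total) = (4/3)·(1 − 6.35/10.23) = 0.51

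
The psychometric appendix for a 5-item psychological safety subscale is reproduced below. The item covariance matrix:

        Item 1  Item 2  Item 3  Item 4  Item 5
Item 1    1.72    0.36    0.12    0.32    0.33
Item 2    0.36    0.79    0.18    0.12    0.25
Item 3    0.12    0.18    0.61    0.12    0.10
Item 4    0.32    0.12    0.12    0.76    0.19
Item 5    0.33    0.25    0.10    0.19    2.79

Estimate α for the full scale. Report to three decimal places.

Σσ²ᵢ = 1.72 + 0.79 + 0.61 + 0.76 + 2.79 = 6.67
Sum of off-diagonal covariances = 2.09
Var(T) = 6.67 + 2 × 2.09 = 10.85
α = (k/(k−1))·(1 − Σσ²ᵢ/Var(T)) = (5/4)·(1 − 6.67/10.85) = 0.482

α = 0.482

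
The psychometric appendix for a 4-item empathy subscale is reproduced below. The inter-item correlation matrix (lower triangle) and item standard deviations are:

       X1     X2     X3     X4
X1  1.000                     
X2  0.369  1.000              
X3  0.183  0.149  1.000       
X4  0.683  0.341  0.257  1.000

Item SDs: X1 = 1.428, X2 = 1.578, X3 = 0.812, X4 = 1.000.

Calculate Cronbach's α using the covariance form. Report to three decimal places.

Σσ²ᵢ = 1.428² + 1.578² + 0.812² + 1.000² = 6.1886
Covariances σ_ij = r_ij · s_i · s_j:
  σ(X1,X2) = 0.369 × 1.428 × 1.578 = 0.8315
  σ(X1,X3) = 0.183 × 1.428 × 0.812 = 0.2122
  σ(X1,X4) = 0.683 × 1.428 × 1.000 = 0.9753
  σ(X2,X3) = 0.149 × 1.578 × 0.812 = 0.1909
  σ(X2,X4) = 0.341 × 1.578 × 1.000 = 0.5381
  σ(X3,X4) = 0.257 × 0.812 × 1.000 = 0.2087
σ²_T = Σσ²ᵢ + 2·Σσ_ij = 6.1886 + 2 × 2.9567 = 12.1020
α = (4/3)·(1 − 6.1886/12.1020) = 0.652

Cronbach's α = 0.652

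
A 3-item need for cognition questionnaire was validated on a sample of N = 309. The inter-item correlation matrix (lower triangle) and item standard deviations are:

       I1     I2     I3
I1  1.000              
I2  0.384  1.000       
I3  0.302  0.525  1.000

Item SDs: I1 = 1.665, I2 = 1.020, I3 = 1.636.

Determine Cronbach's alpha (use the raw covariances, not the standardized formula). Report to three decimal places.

Σσ²ᵢ = 1.665² + 1.020² + 1.636² = 6.4891
Covariances σ_ij = r_ij · s_i · s_j:
  σ(I1,I2) = 0.384 × 1.665 × 1.020 = 0.6521
  σ(I1,I3) = 0.302 × 1.665 × 1.636 = 0.8226
  σ(I2,I3) = 0.525 × 1.020 × 1.636 = 0.8761
σ²_T = Σσ²ᵢ + 2·Σσ_ij = 6.4891 + 2 × 2.3508 = 11.1907
α = (3/2)·(1 − 6.4891/11.1907) = 0.630

Cronbach's alpha = 0.630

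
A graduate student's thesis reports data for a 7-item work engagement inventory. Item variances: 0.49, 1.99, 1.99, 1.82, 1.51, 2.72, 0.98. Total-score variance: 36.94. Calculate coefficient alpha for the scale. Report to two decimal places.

Σσ²ᵢ = 0.49 + 1.99 + 1.99 + 1.82 + 1.51 + 2.72 + 0.98 = 11.50
α = (k/(k−1))·(1 − Σσ²ᵢ/σ²_T) = (7/6)·(1 − 11.50/36.94) = 0.80

coefficient alpha = 0.80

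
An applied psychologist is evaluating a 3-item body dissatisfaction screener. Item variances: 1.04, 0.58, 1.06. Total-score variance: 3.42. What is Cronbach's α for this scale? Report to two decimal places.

Cronbach's α = 0.32

sum of item variances = 1.04 + 0.58 + 1.06 = 2.68
α = (k/(k−1))·(1 − sum of item variances/total variance) = (3/2)·(1 − 2.68/3.42) = 0.32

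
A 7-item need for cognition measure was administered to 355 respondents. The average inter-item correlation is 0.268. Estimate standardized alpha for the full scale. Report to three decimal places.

Standardized α = k·r̄ / (1 + (k−1)·r̄) = 7 × 0.268 / (1 + 6 × 0.268)
  = 1.8760 / 2.6080 = 0.719

α = 0.719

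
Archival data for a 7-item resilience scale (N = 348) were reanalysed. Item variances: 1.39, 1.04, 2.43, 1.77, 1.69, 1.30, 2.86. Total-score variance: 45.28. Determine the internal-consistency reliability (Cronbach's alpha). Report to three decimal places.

sum of item variances = 1.39 + 1.04 + 2.43 + 1.77 + 1.69 + 1.30 + 2.86 = 12.48
α = (k/(k−1))·(1 − sum of item variances/σ²_total) = (7/6)·(1 − 12.48/45.28) = 0.845

Cronbach's alpha = 0.845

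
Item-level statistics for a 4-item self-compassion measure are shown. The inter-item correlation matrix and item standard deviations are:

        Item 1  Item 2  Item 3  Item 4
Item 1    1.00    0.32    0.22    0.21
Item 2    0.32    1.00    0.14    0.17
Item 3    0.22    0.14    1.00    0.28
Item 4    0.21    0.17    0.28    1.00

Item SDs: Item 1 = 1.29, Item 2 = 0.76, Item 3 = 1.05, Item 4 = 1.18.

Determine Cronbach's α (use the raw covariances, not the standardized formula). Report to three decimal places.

α = 0.526

Σσ²ᵢ = 1.29² + 0.76² + 1.05² + 1.18² = 4.7366
Covariances σ_ij = r_ij · s_i · s_j:
  σ(Item 1,Item 2) = 0.32 × 1.29 × 0.76 = 0.3137
  σ(Item 1,Item 3) = 0.22 × 1.29 × 1.05 = 0.2980
  σ(Item 1,Item 4) = 0.21 × 1.29 × 1.18 = 0.3197
  σ(Item 2,Item 3) = 0.14 × 0.76 × 1.05 = 0.1117
  σ(Item 2,Item 4) = 0.17 × 0.76 × 1.18 = 0.1525
  σ(Item 3,Item 4) = 0.28 × 1.05 × 1.18 = 0.3469
σ²_T = Σσ²ᵢ + 2·Σσ_ij = 4.7366 + 2 × 1.5425 = 7.8216
α = (4/3)·(1 − 4.7366/7.8216) = 0.526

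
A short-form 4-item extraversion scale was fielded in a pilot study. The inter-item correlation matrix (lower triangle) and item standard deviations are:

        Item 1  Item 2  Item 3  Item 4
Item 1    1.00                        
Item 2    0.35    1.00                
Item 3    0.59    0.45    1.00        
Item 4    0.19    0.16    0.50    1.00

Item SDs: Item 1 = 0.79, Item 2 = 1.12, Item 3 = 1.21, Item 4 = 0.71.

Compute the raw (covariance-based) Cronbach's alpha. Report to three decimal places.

Σσ²ᵢ = 0.79² + 1.12² + 1.21² + 0.71² = 3.8467
Covariances σ_ij = r_ij · s_i · s_j:
  σ(Item 1,Item 2) = 0.35 × 0.79 × 1.12 = 0.3097
  σ(Item 1,Item 3) = 0.59 × 0.79 × 1.21 = 0.5640
  σ(Item 1,Item 4) = 0.19 × 0.79 × 0.71 = 0.1066
  σ(Item 2,Item 3) = 0.45 × 1.12 × 1.21 = 0.6098
  σ(Item 2,Item 4) = 0.16 × 1.12 × 0.71 = 0.1272
  σ(Item 3,Item 4) = 0.50 × 1.21 × 0.71 = 0.4295
σ²_T = Σσ²ᵢ + 2·Σσ_ij = 3.8467 + 2 × 2.1468 = 8.1403
α = (4/3)·(1 − 3.8467/8.1403) = 0.703

α = 0.703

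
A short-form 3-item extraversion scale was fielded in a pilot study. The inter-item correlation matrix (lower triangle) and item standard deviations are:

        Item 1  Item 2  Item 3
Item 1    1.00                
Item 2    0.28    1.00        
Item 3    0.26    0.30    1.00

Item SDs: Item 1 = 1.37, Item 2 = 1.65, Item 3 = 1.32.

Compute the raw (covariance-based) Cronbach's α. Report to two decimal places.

α = 0.53

Σσ²ᵢ = 1.37² + 1.65² + 1.32² = 6.3418
Covariances σ_ij = r_ij · s_i · s_j:
  σ(Item 1,Item 2) = 0.28 × 1.37 × 1.65 = 0.6329
  σ(Item 1,Item 3) = 0.26 × 1.37 × 1.32 = 0.4702
  σ(Item 2,Item 3) = 0.30 × 1.65 × 1.32 = 0.6534
σ²_T = Σσ²ᵢ + 2·Σσ_ij = 6.3418 + 2 × 1.7565 = 9.8548
α = (3/2)·(1 − 6.3418/9.8548) = 0.53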